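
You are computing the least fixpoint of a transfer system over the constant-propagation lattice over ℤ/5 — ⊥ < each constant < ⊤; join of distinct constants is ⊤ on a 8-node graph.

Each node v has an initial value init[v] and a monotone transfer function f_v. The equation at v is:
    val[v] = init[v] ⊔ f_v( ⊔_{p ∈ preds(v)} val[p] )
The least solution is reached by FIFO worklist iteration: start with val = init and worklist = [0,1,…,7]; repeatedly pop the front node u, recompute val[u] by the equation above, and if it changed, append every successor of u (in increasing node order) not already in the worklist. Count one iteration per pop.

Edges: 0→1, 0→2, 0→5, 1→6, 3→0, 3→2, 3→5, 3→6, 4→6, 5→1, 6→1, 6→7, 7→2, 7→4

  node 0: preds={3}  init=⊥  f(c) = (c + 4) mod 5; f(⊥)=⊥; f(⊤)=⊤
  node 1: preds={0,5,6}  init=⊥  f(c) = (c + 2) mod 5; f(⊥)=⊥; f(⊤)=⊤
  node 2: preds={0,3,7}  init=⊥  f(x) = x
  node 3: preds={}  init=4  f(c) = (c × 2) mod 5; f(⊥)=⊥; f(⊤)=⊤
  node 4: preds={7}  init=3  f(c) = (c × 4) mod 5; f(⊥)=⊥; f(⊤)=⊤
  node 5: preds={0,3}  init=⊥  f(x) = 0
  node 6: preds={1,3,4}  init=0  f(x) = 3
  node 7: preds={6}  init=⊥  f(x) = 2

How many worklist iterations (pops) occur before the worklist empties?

Trace (11 dequeues):
  [1] u=0 | in 4 | out 3 | prev ⊥ | push {}
  [2] u=1 | in ⊤ | out ⊤ | prev ⊥ | push {}
  [3] u=2 | in ⊤ | out ⊤ | prev ⊥ | push {}
  [4] u=3 | in ⊥ | out 4 | ==
  [5] u=4 | in ⊥ | out 3 | ==
  [6] u=5 | in ⊤ | out 0 | prev ⊥ | push {1}
  [7] u=6 | in ⊤ | out ⊤ | prev 0 | push {}
  [8] u=7 | in ⊤ | out 2 | prev ⊥ | push {2,4}
  [9] u=1 | in ⊤ | out ⊤ | ==
  [10] u=2 | in ⊤ | out ⊤ | ==
  [11] u=4 | in 2 | out 3 | ==

Converged values:
  [0] 3
  [1] ⊤
  [2] ⊤
  [3] 4
  [4] 3
  [5] 0
  [6] ⊤
  [7] 2

11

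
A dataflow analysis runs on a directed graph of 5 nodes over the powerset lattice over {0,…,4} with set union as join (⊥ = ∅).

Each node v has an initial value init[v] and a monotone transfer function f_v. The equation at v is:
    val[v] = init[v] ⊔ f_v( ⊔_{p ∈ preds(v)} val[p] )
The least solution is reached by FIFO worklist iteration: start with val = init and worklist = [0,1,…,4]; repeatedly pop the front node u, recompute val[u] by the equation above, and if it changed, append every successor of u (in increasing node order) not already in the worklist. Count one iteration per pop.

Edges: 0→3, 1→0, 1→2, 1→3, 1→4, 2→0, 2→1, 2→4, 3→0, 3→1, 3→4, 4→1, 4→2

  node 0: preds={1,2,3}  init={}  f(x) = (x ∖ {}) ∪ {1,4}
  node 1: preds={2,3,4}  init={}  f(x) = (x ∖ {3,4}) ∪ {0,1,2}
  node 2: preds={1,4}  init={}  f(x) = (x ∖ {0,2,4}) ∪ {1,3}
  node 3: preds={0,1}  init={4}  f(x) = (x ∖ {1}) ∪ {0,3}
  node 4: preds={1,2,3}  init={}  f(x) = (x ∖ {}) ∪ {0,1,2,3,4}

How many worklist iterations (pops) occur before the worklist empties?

9

Worklist (9 pops):
  #1 pop 0: in={4} → {1,4} (was {}); enqueue []
  #2 pop 1: in={4} → {0,1,2} (was {}); enqueue [0]
  #3 pop 2: in={0,1,2} → {1,3} (was {}); enqueue [1]
  #4 pop 3: in={0,1,2,4} → {0,2,3,4} (was {4}); enqueue []
  #5 pop 4: in={0,1,2,3,4} → {0,1,2,3,4} (was {}); enqueue [2]
  #6 pop 0: in={0,1,2,3,4} → {0,1,2,3,4} (was {1,4}); enqueue [3]
  #7 pop 1: in={0,1,2,3,4} → {0,1,2} (no change)
  #8 pop 2: in={0,1,2,3,4} → {1,3} (no change)
  #9 pop 3: in={0,1,2,3,4} → {0,2,3,4} (no change)

Fixpoint:
  val[0] = {0,1,2,3,4}
  val[1] = {0,1,2}
  val[2] = {1,3}
  val[3] = {0,2,3,4}
  val[4] = {0,1,2,3,4}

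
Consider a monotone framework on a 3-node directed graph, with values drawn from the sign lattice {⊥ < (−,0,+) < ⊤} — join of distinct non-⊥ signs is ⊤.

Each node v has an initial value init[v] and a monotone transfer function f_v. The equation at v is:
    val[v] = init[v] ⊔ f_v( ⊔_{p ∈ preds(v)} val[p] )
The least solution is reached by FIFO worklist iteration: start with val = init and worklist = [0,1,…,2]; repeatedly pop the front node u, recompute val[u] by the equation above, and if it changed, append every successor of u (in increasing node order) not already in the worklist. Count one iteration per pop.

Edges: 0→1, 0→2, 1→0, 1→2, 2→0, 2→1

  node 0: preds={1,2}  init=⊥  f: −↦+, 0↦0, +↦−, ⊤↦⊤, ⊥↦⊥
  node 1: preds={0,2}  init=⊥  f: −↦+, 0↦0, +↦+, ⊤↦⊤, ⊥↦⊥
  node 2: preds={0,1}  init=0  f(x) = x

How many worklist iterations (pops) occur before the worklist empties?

Trace (4 dequeues):
  [1] u=0 | in 0 | out 0 | prev ⊥ | push {}
  [2] u=1 | in 0 | out 0 | prev ⊥ | push {0}
  [3] u=2 | in 0 | out 0 | ==
  [4] u=0 | in 0 | out 0 | ==

Converged values:
  [0] 0
  [1] 0
  [2] 0

4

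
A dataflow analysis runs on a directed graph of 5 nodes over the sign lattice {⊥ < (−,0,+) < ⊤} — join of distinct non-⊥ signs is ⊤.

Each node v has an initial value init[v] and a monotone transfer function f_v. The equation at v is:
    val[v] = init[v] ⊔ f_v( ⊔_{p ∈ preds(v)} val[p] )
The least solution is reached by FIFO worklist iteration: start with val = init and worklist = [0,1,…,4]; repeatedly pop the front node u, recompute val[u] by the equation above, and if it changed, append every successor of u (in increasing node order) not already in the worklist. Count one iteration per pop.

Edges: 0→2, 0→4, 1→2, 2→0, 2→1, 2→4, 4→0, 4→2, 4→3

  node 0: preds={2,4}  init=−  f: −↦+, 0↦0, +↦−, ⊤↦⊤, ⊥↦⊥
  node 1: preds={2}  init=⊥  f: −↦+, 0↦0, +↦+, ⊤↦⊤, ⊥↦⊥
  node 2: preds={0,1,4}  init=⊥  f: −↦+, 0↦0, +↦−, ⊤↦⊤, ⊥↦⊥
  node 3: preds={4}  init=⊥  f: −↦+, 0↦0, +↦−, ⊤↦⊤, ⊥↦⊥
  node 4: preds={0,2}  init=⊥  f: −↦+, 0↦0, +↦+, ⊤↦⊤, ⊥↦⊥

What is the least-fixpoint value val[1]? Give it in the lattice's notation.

⊤

Trace (13 dequeues):
  [1] u=0 | in ⊥ | out − | ==
  [2] u=1 | in ⊥ | out ⊥ | ==
  [3] u=2 | in − | out + | prev ⊥ | push {0,1}
  [4] u=3 | in ⊥ | out ⊥ | ==
  [5] u=4 | in ⊤ | out ⊤ | prev ⊥ | push {2,3}
  [6] u=0 | in ⊤ | out ⊤ | prev − | push {4}
  [7] u=1 | in + | out + | prev ⊥ | push {}
  [8] u=2 | in ⊤ | out ⊤ | prev + | push {0,1}
  [9] u=3 | in ⊤ | out ⊤ | prev ⊥ | push {}
  [10] u=4 | in ⊤ | out ⊤ | ==
  [11] u=0 | in ⊤ | out ⊤ | ==
  [12] u=1 | in ⊤ | out ⊤ | prev + | push {2}
  [13] u=2 | in ⊤ | out ⊤ | ==

Converged values:
  [0] ⊤
  [1] ⊤
  [2] ⊤
  [3] ⊤
  [4] ⊤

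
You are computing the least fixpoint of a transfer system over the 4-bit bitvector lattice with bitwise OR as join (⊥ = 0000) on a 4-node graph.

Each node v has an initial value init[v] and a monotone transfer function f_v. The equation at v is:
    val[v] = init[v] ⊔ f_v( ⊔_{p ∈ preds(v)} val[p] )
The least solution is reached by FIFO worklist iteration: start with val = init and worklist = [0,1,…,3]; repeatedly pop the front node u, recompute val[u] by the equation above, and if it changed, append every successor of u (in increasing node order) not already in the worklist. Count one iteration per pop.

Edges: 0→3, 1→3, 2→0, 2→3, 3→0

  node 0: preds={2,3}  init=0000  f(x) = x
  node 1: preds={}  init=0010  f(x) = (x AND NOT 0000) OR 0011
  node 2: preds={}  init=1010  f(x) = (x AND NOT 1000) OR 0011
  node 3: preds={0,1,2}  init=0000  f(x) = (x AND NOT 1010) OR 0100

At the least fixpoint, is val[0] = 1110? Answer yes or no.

Iteration log — 6 steps:
  step 1. node 0  ⊔preds=1010  new=1010  old=0000  +wl: 
  step 2. node 1  ⊔preds=0000  new=0011  old=0010  +wl: 
  step 3. node 2  ⊔preds=0000  new=1011  old=1010  +wl: 0
  step 4. node 3  ⊔preds=1011  new=0101  old=0000  +wl: 
  step 5. node 0  ⊔preds=1111  new=1111  old=1010  +wl: 3
  step 6. node 3  ⊔preds=1111  new=0101  stable

Least fixpoint reached:
  node 0: 1111
  node 1: 0011
  node 2: 1011
  node 3: 0101

no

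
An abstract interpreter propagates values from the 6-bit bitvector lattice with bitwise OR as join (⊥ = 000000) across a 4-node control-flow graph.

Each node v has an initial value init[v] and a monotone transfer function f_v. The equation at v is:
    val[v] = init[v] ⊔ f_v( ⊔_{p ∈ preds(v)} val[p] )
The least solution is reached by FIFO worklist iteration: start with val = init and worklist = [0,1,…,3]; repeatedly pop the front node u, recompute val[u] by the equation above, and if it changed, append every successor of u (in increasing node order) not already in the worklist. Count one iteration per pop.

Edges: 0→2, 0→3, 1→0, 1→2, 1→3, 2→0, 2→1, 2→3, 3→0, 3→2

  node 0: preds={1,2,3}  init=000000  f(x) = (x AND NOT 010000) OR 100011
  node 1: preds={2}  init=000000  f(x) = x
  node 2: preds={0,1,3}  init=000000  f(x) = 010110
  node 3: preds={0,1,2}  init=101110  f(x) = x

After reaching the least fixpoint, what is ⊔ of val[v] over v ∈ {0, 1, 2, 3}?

111111

Iteration log — 9 steps:
  step 1. node 0  ⊔preds=101110  new=101111  old=000000  +wl: 
  step 2. node 1  ⊔preds=000000  new=000000  stable
  step 3. node 2  ⊔preds=101111  new=010110  old=000000  +wl: 0,1
  step 4. node 3  ⊔preds=111111  new=111111  old=101110  +wl: 2
  step 5. node 0  ⊔preds=111111  new=101111  stable
  step 6. node 1  ⊔preds=010110  new=010110  old=000000  +wl: 0,3
  step 7. node 2  ⊔preds=111111  new=010110  stable
  step 8. node 0  ⊔preds=111111  new=101111  stable
  step 9. node 3  ⊔preds=111111  new=111111  stable

Least fixpoint reached:
  node 0: 101111
  node 1: 010110
  node 2: 010110
  node 3: 111111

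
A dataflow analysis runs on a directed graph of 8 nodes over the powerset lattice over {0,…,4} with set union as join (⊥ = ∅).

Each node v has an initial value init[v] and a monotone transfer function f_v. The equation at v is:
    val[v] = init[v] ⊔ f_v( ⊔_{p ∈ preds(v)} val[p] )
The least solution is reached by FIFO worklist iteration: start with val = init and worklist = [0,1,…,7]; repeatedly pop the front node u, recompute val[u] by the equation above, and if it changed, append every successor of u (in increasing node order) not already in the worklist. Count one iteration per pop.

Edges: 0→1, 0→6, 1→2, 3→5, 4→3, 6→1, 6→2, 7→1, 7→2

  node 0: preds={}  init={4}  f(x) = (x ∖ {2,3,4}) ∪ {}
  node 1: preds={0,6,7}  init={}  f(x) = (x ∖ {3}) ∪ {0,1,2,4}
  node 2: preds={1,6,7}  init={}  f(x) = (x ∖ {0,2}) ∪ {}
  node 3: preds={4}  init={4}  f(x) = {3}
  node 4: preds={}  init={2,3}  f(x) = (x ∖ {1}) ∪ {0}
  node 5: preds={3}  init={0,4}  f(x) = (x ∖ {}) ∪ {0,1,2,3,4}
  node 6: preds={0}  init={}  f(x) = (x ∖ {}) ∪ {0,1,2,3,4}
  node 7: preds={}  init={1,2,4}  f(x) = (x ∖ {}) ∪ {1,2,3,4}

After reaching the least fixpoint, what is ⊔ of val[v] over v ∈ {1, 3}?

Trace (11 dequeues):
  [1] u=0 | in {} | out {4} | ==
  [2] u=1 | in {1,2,4} | out {0,1,2,4} | prev {} | push {}
  [3] u=2 | in {0,1,2,4} | out {1,4} | prev {} | push {}
  [4] u=3 | in {2,3} | out {3,4} | prev {4} | push {}
  [5] u=4 | in {} | out {0,2,3} | prev {2,3} | push {3}
  [6] u=5 | in {3,4} | out {0,1,2,3,4} | prev {0,4} | push {}
  [7] u=6 | in {4} | out {0,1,2,3,4} | prev {} | push {1,2}
  [8] u=7 | in {} | out {1,2,3,4} | prev {1,2,4} | push {}
  [9] u=3 | in {0,2,3} | out {3,4} | ==
  [10] u=1 | in {0,1,2,3,4} | out {0,1,2,4} | ==
  [11] u=2 | in {0,1,2,3,4} | out {1,3,4} | prev {1,4} | push {}

Converged values:
  [0] {4}
  [1] {0,1,2,4}
  [2] {1,3,4}
  [3] {3,4}
  [4] {0,2,3}
  [5] {0,1,2,3,4}
  [6] {0,1,2,3,4}
  [7] {1,2,3,4}

{0,1,2,3,4}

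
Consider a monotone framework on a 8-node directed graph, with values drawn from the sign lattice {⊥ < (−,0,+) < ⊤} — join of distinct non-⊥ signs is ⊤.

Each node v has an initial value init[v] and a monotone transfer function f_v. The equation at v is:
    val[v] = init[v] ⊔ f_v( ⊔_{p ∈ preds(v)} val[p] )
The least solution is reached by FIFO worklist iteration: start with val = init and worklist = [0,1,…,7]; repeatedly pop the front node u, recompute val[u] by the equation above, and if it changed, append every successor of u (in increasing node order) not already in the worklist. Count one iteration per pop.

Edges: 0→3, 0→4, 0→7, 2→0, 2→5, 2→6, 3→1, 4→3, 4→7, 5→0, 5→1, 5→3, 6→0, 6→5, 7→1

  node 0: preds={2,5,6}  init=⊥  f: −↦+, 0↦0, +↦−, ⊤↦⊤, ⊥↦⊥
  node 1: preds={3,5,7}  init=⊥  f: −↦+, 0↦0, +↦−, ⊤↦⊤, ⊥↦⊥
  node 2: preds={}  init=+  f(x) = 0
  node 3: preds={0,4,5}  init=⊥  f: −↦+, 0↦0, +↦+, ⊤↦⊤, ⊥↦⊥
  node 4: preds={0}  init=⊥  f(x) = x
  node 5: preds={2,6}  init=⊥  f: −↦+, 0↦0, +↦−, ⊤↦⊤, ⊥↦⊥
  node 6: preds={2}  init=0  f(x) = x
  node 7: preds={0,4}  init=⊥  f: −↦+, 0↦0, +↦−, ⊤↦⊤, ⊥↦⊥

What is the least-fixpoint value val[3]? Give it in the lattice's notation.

Iteration log — 12 steps:
  step 1. node 0  ⊔preds=⊤  new=⊤  old=⊥  +wl: 
  step 2. node 1  ⊔preds=⊥  new=⊥  stable
  step 3. node 2  ⊔preds=⊥  new=⊤  old=+  +wl: 0
  step 4. node 3  ⊔preds=⊤  new=⊤  old=⊥  +wl: 1
  step 5. node 4  ⊔preds=⊤  new=⊤  old=⊥  +wl: 3
  step 6. node 5  ⊔preds=⊤  new=⊤  old=⊥  +wl: 
  step 7. node 6  ⊔preds=⊤  new=⊤  old=0  +wl: 5
  step 8. node 7  ⊔preds=⊤  new=⊤  old=⊥  +wl: 
  step 9. node 0  ⊔preds=⊤  new=⊤  stable
  step 10. node 1  ⊔preds=⊤  new=⊤  old=⊥  +wl: 
  step 11. node 3  ⊔preds=⊤  new=⊤  stable
  step 12. node 5  ⊔preds=⊤  new=⊤  stable

Least fixpoint reached:
  node 0: ⊤
  node 1: ⊤
  node 2: ⊤
  node 3: ⊤
  node 4: ⊤
  node 5: ⊤
  node 6: ⊤
  node 7: ⊤

⊤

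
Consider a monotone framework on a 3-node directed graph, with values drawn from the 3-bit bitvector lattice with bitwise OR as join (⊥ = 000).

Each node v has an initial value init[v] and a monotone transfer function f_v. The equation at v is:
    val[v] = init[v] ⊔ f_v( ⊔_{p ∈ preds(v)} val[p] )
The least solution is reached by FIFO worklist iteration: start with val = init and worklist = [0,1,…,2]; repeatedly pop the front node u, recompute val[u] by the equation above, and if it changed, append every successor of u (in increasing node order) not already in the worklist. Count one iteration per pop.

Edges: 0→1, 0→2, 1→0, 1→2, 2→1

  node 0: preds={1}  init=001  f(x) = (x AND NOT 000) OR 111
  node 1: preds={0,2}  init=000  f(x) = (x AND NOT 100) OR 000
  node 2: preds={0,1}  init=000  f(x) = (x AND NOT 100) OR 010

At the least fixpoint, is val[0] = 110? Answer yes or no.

Worklist (5 pops):
  #1 pop 0: in=000 → 111 (was 001); enqueue []
  #2 pop 1: in=111 → 011 (was 000); enqueue [0]
  #3 pop 2: in=111 → 011 (was 000); enqueue [1]
  #4 pop 0: in=011 → 111 (no change)
  #5 pop 1: in=111 → 011 (no change)

Fixpoint:
  val[0] = 111
  val[1] = 011
  val[2] = 011

no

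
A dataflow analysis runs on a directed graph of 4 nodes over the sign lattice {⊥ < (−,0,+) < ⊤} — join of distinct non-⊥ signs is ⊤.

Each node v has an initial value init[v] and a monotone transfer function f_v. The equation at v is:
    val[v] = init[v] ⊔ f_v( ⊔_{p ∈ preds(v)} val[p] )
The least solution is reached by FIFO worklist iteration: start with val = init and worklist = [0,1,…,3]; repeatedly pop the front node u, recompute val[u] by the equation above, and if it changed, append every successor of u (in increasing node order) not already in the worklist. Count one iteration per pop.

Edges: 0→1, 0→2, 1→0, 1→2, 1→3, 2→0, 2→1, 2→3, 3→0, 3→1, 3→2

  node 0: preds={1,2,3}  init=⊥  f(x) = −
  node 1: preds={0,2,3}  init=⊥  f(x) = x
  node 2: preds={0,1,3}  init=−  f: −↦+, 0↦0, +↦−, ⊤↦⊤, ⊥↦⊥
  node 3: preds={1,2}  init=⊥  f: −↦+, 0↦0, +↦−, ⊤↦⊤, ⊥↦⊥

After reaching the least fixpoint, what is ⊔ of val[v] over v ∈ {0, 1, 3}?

⊤

Worklist (9 pops):
  #1 pop 0: in=− → − (was ⊥); enqueue []
  #2 pop 1: in=− → − (was ⊥); enqueue [0]
  #3 pop 2: in=− → ⊤ (was −); enqueue [1]
  #4 pop 3: in=⊤ → ⊤ (was ⊥); enqueue [2]
  #5 pop 0: in=⊤ → − (no change)
  #6 pop 1: in=⊤ → ⊤ (was −); enqueue [0,3]
  #7 pop 2: in=⊤ → ⊤ (no change)
  #8 pop 0: in=⊤ → − (no change)
  #9 pop 3: in=⊤ → ⊤ (no change)

Fixpoint:
  val[0] = −
  val[1] = ⊤
  val[2] = ⊤
  val[3] = ⊤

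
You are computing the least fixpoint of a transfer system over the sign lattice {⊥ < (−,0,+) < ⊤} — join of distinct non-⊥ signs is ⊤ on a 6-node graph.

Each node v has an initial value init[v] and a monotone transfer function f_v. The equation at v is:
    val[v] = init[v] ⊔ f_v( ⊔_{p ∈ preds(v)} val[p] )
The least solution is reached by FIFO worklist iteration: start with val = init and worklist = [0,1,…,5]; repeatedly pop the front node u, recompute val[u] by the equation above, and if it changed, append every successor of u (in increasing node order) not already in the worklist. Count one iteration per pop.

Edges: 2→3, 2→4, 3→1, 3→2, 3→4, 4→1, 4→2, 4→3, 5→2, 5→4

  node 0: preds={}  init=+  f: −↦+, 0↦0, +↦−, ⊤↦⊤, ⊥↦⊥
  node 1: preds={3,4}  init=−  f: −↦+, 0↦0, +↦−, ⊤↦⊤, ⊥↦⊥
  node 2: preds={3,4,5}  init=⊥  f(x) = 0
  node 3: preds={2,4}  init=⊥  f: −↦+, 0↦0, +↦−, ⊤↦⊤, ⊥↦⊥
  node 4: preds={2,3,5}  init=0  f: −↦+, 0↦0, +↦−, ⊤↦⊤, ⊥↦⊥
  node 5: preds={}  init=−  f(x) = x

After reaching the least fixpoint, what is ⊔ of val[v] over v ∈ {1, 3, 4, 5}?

Iteration log — 12 steps:
  step 1. node 0  ⊔preds=⊥  new=+  stable
  step 2. node 1  ⊔preds=0  new=⊤  old=−  +wl: 
  step 3. node 2  ⊔preds=⊤  new=0  old=⊥  +wl: 
  step 4. node 3  ⊔preds=0  new=0  old=⊥  +wl: 1,2
  step 5. node 4  ⊔preds=⊤  new=⊤  old=0  +wl: 3
  step 6. node 5  ⊔preds=⊥  new=−  stable
  step 7. node 1  ⊔preds=⊤  new=⊤  stable
  step 8. node 2  ⊔preds=⊤  new=0  stable
  step 9. node 3  ⊔preds=⊤  new=⊤  old=0  +wl: 1,2,4
  step 10. node 1  ⊔preds=⊤  new=⊤  stable
  step 11. node 2  ⊔preds=⊤  new=0  stable
  step 12. node 4  ⊔preds=⊤  new=⊤  stable

Least fixpoint reached:
  node 0: +
  node 1: ⊤
  node 2: 0
  node 3: ⊤
  node 4: ⊤
  node 5: −

⊤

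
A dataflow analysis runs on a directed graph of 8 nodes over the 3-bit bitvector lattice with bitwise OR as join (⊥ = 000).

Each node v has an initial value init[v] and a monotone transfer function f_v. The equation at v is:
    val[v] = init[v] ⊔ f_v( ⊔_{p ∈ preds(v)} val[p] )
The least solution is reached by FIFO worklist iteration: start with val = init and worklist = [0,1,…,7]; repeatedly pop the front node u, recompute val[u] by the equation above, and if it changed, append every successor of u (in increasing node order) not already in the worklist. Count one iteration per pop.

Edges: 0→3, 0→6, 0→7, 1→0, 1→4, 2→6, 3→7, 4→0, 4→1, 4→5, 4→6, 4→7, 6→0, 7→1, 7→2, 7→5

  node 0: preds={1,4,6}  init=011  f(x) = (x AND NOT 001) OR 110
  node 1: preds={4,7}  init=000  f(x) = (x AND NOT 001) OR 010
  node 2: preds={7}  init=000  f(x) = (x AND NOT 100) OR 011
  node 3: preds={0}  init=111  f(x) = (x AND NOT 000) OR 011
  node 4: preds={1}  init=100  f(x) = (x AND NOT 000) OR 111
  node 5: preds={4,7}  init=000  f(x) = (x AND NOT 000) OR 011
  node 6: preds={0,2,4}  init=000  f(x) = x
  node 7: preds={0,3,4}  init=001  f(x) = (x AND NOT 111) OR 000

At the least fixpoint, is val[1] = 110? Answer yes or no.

yes

Iteration log — 10 steps:
  step 1. node 0  ⊔preds=100  new=111  old=011  +wl: 
  step 2. node 1  ⊔preds=101  new=110  old=000  +wl: 0
  step 3. node 2  ⊔preds=001  new=011  old=000  +wl: 
  step 4. node 3  ⊔preds=111  new=111  stable
  step 5. node 4  ⊔preds=110  new=111  old=100  +wl: 1
  step 6. node 5  ⊔preds=111  new=111  old=000  +wl: 
  step 7. node 6  ⊔preds=111  new=111  old=000  +wl: 
  step 8. node 7  ⊔preds=111  new=001  stable
  step 9. node 0  ⊔preds=111  new=111  stable
  step 10. node 1  ⊔preds=111  new=110  stable

Least fixpoint reached:
  node 0: 111
  node 1: 110
  node 2: 011
  node 3: 111
  node 4: 111
  node 5: 111
  node 6: 111
  node 7: 001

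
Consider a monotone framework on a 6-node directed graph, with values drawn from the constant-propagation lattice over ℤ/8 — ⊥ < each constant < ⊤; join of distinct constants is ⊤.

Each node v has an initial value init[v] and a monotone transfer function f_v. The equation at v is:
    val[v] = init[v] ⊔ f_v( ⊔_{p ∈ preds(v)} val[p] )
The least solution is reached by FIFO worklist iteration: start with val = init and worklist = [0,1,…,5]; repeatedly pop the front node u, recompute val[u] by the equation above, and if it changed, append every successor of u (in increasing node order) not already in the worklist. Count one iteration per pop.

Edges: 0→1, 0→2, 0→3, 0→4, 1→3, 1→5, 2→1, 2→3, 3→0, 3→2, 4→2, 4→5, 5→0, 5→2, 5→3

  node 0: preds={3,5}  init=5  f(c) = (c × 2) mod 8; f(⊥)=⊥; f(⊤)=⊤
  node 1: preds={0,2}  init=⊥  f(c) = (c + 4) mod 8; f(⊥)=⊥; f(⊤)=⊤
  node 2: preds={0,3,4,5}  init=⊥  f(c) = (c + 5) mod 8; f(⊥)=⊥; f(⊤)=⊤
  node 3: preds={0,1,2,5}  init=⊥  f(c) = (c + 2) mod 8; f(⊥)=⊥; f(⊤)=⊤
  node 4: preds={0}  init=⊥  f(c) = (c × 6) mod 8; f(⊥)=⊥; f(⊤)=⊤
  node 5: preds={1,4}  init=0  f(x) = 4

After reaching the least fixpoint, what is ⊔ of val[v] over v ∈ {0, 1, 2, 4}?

Worklist (10 pops):
  #1 pop 0: in=0 → ⊤ (was 5); enqueue []
  #2 pop 1: in=⊤ → ⊤ (was ⊥); enqueue []
  #3 pop 2: in=⊤ → ⊤ (was ⊥); enqueue [1]
  #4 pop 3: in=⊤ → ⊤ (was ⊥); enqueue [0,2]
  #5 pop 4: in=⊤ → ⊤ (was ⊥); enqueue []
  #6 pop 5: in=⊤ → ⊤ (was 0); enqueue [3]
  #7 pop 1: in=⊤ → ⊤ (no change)
  #8 pop 0: in=⊤ → ⊤ (no change)
  #9 pop 2: in=⊤ → ⊤ (no change)
  #10 pop 3: in=⊤ → ⊤ (no change)

Fixpoint:
  val[0] = ⊤
  val[1] = ⊤
  val[2] = ⊤
  val[3] = ⊤
  val[4] = ⊤
  val[5] = ⊤

⊤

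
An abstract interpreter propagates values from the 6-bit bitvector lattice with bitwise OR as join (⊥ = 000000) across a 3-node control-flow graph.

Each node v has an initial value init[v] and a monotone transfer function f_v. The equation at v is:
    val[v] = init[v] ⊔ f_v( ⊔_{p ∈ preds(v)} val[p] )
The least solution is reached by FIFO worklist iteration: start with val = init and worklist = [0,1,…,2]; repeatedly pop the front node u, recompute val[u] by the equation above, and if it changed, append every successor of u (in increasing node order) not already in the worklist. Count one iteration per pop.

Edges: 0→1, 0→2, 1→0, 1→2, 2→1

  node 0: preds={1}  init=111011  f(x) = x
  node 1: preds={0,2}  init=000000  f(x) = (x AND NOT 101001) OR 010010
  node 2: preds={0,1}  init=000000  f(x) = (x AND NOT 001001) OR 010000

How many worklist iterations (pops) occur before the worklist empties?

5

Iteration log — 5 steps:
  step 1. node 0  ⊔preds=000000  new=111011  stable
  step 2. node 1  ⊔preds=111011  new=010010  old=000000  +wl: 0
  step 3. node 2  ⊔preds=111011  new=110010  old=000000  +wl: 1
  step 4. node 0  ⊔preds=010010  new=111011  stable
  step 5. node 1  ⊔preds=111011  new=010010  stable

Least fixpoint reached:
  node 0: 111011
  node 1: 010010
  node 2: 110010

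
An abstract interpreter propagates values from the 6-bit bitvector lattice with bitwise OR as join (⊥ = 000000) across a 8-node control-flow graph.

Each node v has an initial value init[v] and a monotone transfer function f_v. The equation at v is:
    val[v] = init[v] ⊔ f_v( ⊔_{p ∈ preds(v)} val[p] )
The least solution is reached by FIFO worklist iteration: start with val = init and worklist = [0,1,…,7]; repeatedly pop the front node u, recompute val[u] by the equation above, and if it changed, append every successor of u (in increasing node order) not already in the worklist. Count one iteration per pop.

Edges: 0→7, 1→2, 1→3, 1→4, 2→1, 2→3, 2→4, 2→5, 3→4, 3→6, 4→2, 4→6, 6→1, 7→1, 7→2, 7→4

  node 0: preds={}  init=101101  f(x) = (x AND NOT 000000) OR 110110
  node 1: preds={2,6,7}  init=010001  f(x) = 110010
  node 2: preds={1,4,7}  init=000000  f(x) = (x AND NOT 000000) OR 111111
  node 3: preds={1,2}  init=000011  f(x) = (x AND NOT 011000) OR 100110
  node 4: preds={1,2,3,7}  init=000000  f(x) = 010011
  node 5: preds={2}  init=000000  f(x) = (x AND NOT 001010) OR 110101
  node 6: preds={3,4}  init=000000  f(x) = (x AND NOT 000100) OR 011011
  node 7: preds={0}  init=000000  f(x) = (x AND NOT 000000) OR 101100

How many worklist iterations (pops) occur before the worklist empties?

Worklist (11 pops):
  #1 pop 0: in=000000 → 111111 (was 101101); enqueue []
  #2 pop 1: in=000000 → 110011 (was 010001); enqueue []
  #3 pop 2: in=110011 → 111111 (was 000000); enqueue [1]
  #4 pop 3: in=111111 → 100111 (was 000011); enqueue []
  #5 pop 4: in=111111 → 010011 (was 000000); enqueue [2]
  #6 pop 5: in=111111 → 110101 (was 000000); enqueue []
  #7 pop 6: in=110111 → 111011 (was 000000); enqueue []
  #8 pop 7: in=111111 → 111111 (was 000000); enqueue [4]
  #9 pop 1: in=111111 → 110011 (no change)
  #10 pop 2: in=111111 → 111111 (no change)
  #11 pop 4: in=111111 → 010011 (no change)

Fixpoint:
  val[0] = 111111
  val[1] = 110011
  val[2] = 111111
  val[3] = 100111
  val[4] = 010011
  val[5] = 110101
  val[6] = 111011
  val[7] = 111111

11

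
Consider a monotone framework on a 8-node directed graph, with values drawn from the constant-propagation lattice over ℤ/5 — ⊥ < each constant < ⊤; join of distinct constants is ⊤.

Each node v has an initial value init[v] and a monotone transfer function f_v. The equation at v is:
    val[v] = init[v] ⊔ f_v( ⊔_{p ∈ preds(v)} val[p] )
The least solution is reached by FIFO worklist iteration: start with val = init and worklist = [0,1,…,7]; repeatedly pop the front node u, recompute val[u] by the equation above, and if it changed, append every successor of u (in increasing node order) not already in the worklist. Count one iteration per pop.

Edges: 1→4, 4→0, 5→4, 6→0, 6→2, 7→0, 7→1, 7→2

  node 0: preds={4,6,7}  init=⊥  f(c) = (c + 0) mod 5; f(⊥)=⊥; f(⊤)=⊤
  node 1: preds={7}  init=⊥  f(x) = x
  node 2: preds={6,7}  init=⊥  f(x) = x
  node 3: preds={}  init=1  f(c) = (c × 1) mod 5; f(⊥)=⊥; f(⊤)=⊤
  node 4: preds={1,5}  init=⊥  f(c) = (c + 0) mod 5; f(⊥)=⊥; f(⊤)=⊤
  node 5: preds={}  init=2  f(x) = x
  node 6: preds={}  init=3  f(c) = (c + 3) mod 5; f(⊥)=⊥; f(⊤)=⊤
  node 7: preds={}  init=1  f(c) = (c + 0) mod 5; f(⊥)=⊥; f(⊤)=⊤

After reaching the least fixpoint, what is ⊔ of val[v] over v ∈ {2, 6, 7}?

Worklist (9 pops):
  #1 pop 0: in=⊤ → ⊤ (was ⊥); enqueue []
  #2 pop 1: in=1 → 1 (was ⊥); enqueue []
  #3 pop 2: in=⊤ → ⊤ (was ⊥); enqueue []
  #4 pop 3: in=⊥ → 1 (no change)
  #5 pop 4: in=⊤ → ⊤ (was ⊥); enqueue [0]
  #6 pop 5: in=⊥ → 2 (no change)
  #7 pop 6: in=⊥ → 3 (no change)
  #8 pop 7: in=⊥ → 1 (no change)
  #9 pop 0: in=⊤ → ⊤ (no change)

Fixpoint:
  val[0] = ⊤
  val[1] = 1
  val[2] = ⊤
  val[3] = 1
  val[4] = ⊤
  val[5] = 2
  val[6] = 3
  val[7] = 1

⊤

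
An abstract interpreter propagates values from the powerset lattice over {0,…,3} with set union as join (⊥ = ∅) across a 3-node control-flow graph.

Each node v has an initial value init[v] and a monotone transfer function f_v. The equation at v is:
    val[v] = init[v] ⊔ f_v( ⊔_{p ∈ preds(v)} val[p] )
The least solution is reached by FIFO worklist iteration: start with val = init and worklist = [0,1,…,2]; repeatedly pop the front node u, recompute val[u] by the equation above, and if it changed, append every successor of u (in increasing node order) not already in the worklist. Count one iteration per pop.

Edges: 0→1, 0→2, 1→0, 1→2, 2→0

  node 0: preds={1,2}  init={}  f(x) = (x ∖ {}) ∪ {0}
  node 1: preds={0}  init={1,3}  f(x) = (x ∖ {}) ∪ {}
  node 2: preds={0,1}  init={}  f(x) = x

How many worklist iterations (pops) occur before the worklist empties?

4

Iteration log — 4 steps:
  step 1. node 0  ⊔preds={1,3}  new={0,1,3}  old={}  +wl: 
  step 2. node 1  ⊔preds={0,1,3}  new={0,1,3}  old={1,3}  +wl: 0
  step 3. node 2  ⊔preds={0,1,3}  new={0,1,3}  old={}  +wl: 
  step 4. node 0  ⊔preds={0,1,3}  new={0,1,3}  stable

Least fixpoint reached:
  node 0: {0,1,3}
  node 1: {0,1,3}
  node 2: {0,1,3}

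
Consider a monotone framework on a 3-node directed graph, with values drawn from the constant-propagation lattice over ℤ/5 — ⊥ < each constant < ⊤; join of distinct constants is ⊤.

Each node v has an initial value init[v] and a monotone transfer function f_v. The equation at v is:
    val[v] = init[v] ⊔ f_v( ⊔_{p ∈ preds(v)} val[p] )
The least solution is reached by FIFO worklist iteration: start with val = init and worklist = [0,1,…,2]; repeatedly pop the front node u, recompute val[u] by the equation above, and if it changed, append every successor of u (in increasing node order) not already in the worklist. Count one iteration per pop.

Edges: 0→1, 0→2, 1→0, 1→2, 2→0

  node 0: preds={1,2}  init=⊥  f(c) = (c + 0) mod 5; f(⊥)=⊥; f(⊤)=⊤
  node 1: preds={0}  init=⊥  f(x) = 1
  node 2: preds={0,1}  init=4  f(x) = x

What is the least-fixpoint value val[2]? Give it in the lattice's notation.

⊤

Iteration log — 6 steps:
  step 1. node 0  ⊔preds=4  new=4  old=⊥  +wl: 
  step 2. node 1  ⊔preds=4  new=1  old=⊥  +wl: 0
  step 3. node 2  ⊔preds=⊤  new=⊤  old=4  +wl: 
  step 4. node 0  ⊔preds=⊤  new=⊤  old=4  +wl: 1,2
  step 5. node 1  ⊔preds=⊤  new=1  stable
  step 6. node 2  ⊔preds=⊤  new=⊤  stable

Least fixpoint reached:
  node 0: ⊤
  node 1: 1
  node 2: ⊤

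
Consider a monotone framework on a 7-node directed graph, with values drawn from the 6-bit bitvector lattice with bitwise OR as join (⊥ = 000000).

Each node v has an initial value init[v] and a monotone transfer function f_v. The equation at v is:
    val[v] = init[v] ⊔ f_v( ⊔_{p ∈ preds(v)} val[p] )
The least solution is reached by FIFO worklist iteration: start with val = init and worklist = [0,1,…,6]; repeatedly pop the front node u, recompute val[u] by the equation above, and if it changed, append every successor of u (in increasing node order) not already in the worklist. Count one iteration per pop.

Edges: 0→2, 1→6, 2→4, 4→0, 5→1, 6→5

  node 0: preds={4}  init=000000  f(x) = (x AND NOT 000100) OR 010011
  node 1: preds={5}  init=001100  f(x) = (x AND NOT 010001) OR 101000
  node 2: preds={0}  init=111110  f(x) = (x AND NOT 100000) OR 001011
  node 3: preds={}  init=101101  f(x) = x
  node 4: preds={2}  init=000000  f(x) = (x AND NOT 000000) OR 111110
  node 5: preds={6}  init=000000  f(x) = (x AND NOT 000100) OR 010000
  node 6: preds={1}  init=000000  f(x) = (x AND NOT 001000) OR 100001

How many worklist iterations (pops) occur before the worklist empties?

12

Iteration log — 12 steps:
  step 1. node 0  ⊔preds=000000  new=010011  old=000000  +wl: 
  step 2. node 1  ⊔preds=000000  new=101100  old=001100  +wl: 
  step 3. node 2  ⊔preds=010011  new=111111  old=111110  +wl: 
  step 4. node 3  ⊔preds=000000  new=101101  stable
  step 5. node 4  ⊔preds=111111  new=111111  old=000000  +wl: 0
  step 6. node 5  ⊔preds=000000  new=010000  old=000000  +wl: 1
  step 7. node 6  ⊔preds=101100  new=100101  old=000000  +wl: 5
  step 8. node 0  ⊔preds=111111  new=111011  old=010011  +wl: 2
  step 9. node 1  ⊔preds=010000  new=101100  stable
  step 10. node 5  ⊔preds=100101  new=110001  old=010000  +wl: 1
  step 11. node 2  ⊔preds=111011  new=111111  stable
  step 12. node 1  ⊔preds=110001  new=101100  stable

Least fixpoint reached:
  node 0: 111011
  node 1: 101100
  node 2: 111111
  node 3: 101101
  node 4: 111111
  node 5: 110001
  node 6: 100101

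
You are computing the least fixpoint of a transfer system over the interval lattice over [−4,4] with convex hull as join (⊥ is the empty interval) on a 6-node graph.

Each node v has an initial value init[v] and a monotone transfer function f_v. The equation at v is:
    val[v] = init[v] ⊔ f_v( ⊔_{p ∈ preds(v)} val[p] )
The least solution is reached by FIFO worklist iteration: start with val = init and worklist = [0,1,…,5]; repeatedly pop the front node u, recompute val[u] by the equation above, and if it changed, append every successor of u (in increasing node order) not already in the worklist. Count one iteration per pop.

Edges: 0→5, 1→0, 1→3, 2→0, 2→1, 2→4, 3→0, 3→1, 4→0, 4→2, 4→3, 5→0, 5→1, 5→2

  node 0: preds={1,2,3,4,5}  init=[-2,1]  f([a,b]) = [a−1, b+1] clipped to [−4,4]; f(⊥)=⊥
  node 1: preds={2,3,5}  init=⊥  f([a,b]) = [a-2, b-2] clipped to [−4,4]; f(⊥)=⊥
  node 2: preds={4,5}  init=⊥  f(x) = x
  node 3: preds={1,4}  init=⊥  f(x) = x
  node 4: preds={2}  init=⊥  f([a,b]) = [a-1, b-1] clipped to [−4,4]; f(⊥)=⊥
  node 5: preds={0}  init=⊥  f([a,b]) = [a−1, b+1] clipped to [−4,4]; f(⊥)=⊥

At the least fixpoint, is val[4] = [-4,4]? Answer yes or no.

no

Worklist (25 pops):
  #1 pop 0: in=⊥ → [-2,1] (no change)
  #2 pop 1: in=⊥ → ⊥ (no change)
  #3 pop 2: in=⊥ → ⊥ (no change)
  #4 pop 3: in=⊥ → ⊥ (no change)
  #5 pop 4: in=⊥ → ⊥ (no change)
  #6 pop 5: in=[-2,1] → [-3,2] (was ⊥); enqueue [0,1,2]
  #7 pop 0: in=[-3,2] → [-4,3] (was [-2,1]); enqueue [5]
  #8 pop 1: in=[-3,2] → [-4,0] (was ⊥); enqueue [0,3]
  #9 pop 2: in=[-3,2] → [-3,2] (was ⊥); enqueue [1,4]
  #10 pop 5: in=[-4,3] → [-4,4] (was [-3,2]); enqueue [2]
  #11 pop 0: in=[-4,4] → [-4,4] (was [-4,3]); enqueue [5]
  #12 pop 3: in=[-4,0] → [-4,0] (was ⊥); enqueue [0]
  #13 pop 1: in=[-4,4] → [-4,2] (was [-4,0]); enqueue [3]
  #14 pop 4: in=[-3,2] → [-4,1] (was ⊥); enqueue []
  #15 pop 2: in=[-4,4] → [-4,4] (was [-3,2]); enqueue [1,4]
  #16 pop 5: in=[-4,4] → [-4,4] (no change)
  #17 pop 0: in=[-4,4] → [-4,4] (no change)
  #18 pop 3: in=[-4,2] → [-4,2] (was [-4,0]); enqueue [0]
  #19 pop 1: in=[-4,4] → [-4,2] (no change)
  #20 pop 4: in=[-4,4] → [-4,3] (was [-4,1]); enqueue [2,3]
  #21 pop 0: in=[-4,4] → [-4,4] (no change)
  #22 pop 2: in=[-4,4] → [-4,4] (no change)
  #23 pop 3: in=[-4,3] → [-4,3] (was [-4,2]); enqueue [0,1]
  #24 pop 0: in=[-4,4] → [-4,4] (no change)
  #25 pop 1: in=[-4,4] → [-4,2] (no change)

Fixpoint:
  val[0] = [-4,4]
  val[1] = [-4,2]
  val[2] = [-4,4]
  val[3] = [-4,3]
  val[4] = [-4,3]
  val[5] = [-4,4]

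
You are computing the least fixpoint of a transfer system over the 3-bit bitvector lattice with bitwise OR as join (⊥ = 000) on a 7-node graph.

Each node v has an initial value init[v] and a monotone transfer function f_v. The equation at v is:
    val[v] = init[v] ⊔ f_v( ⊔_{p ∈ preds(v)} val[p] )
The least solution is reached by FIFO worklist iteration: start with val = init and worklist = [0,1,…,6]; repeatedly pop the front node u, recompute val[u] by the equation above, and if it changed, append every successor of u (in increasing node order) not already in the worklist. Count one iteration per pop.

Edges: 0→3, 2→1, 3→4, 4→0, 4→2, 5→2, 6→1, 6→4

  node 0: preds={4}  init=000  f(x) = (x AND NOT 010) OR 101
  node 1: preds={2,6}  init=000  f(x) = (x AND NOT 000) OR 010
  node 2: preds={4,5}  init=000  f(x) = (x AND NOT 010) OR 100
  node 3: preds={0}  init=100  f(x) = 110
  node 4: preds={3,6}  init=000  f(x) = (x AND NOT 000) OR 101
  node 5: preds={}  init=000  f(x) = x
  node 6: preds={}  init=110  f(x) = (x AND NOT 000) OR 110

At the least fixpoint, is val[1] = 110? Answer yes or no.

no

Iteration log — 11 steps:
  step 1. node 0  ⊔preds=000  new=101  old=000  +wl: 
  step 2. node 1  ⊔preds=110  new=110  old=000  +wl: 
  step 3. node 2  ⊔preds=000  new=100  old=000  +wl: 1
  step 4. node 3  ⊔preds=101  new=110  old=100  +wl: 
  step 5. node 4  ⊔preds=110  new=111  old=000  +wl: 0,2
  step 6. node 5  ⊔preds=000  new=000  stable
  step 7. node 6  ⊔preds=000  new=110  stable
  step 8. node 1  ⊔preds=110  new=110  stable
  step 9. node 0  ⊔preds=111  new=101  stable
  step 10. node 2  ⊔preds=111  new=101  old=100  +wl: 1
  step 11. node 1  ⊔preds=111  new=111  old=110  +wl: 

Least fixpoint reached:
  node 0: 101
  node 1: 111
  node 2: 101
  node 3: 110
  node 4: 111
  node 5: 000
  node 6: 110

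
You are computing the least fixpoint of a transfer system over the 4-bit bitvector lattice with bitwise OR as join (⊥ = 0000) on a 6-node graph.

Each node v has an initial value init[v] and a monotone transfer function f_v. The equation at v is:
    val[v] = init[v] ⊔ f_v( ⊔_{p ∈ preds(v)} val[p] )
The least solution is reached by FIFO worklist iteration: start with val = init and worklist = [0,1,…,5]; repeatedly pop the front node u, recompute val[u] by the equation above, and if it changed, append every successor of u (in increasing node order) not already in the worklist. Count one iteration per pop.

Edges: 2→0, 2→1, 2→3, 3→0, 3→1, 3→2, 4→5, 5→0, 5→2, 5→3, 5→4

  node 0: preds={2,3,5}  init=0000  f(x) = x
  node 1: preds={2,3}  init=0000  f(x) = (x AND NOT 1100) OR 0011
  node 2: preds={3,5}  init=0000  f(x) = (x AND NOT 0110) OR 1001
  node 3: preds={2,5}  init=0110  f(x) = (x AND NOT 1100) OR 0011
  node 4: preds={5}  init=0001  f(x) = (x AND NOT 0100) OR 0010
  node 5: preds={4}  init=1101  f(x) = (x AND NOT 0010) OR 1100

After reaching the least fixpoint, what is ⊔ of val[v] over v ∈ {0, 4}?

Trace (9 dequeues):
  [1] u=0 | in 1111 | out 1111 | prev 0000 | push {}
  [2] u=1 | in 0110 | out 0011 | prev 0000 | push {}
  [3] u=2 | in 1111 | out 1001 | prev 0000 | push {0,1}
  [4] u=3 | in 1101 | out 0111 | prev 0110 | push {2}
  [5] u=4 | in 1101 | out 1011 | prev 0001 | push {}
  [6] u=5 | in 1011 | out 1101 | ==
  [7] u=0 | in 1111 | out 1111 | ==
  [8] u=1 | in 1111 | out 0011 | ==
  [9] u=2 | in 1111 | out 1001 | ==

Converged values:
  [0] 1111
  [1] 0011
  [2] 1001
  [3] 0111
  [4] 1011
  [5] 1101

1111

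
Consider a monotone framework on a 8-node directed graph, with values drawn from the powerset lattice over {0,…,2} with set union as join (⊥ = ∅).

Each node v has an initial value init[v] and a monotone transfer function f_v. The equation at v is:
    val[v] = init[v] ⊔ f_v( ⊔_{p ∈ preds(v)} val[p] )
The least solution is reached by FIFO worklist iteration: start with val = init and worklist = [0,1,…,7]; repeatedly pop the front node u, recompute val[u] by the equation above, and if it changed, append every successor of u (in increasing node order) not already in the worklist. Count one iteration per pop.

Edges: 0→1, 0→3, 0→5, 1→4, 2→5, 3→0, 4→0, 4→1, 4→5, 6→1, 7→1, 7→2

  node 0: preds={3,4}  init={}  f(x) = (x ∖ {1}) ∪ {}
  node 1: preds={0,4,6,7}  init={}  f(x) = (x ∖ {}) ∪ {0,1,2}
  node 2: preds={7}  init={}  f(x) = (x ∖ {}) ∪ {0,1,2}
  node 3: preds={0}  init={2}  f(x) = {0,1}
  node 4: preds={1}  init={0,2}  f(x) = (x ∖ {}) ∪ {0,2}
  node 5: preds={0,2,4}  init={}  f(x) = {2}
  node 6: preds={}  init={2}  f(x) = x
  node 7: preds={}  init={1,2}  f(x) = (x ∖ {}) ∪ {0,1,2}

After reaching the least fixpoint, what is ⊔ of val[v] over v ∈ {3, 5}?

{0,1,2}

Worklist (11 pops):
  #1 pop 0: in={0,2} → {0,2} (was {}); enqueue []
  #2 pop 1: in={0,1,2} → {0,1,2} (was {}); enqueue []
  #3 pop 2: in={1,2} → {0,1,2} (was {}); enqueue []
  #4 pop 3: in={0,2} → {0,1,2} (was {2}); enqueue [0]
  #5 pop 4: in={0,1,2} → {0,1,2} (was {0,2}); enqueue [1]
  #6 pop 5: in={0,1,2} → {2} (was {}); enqueue []
  #7 pop 6: in={} → {2} (no change)
  #8 pop 7: in={} → {0,1,2} (was {1,2}); enqueue [2]
  #9 pop 0: in={0,1,2} → {0,2} (no change)
  #10 pop 1: in={0,1,2} → {0,1,2} (no change)
  #11 pop 2: in={0,1,2} → {0,1,2} (no change)

Fixpoint:
  val[0] = {0,2}
  val[1] = {0,1,2}
  val[2] = {0,1,2}
  val[3] = {0,1,2}
  val[4] = {0,1,2}
  val[5] = {2}
  val[6] = {2}
  val[7] = {0,1,2}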